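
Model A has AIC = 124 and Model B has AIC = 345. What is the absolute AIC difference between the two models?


|AIC_A - AIC_B| = |124 - 345| = 221.
Model A is preferred (lower AIC).

221


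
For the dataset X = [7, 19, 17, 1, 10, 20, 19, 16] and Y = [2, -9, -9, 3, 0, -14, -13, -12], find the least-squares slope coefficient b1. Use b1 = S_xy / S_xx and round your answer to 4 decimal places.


The sample means are xbar = 13.6250 and ybar = -6.5000.
Compute S_xx = 331.8750 and S_xy = -317.5000.
Slope b1 = S_xy / S_xx = -317.5000 / 331.8750 = -0.9567.

-0.9567


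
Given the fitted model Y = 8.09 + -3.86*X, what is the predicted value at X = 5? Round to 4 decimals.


Substitute X = 5 into the equation:
Y = 8.09 + -3.86 * 5 = 8.09 + -19.3000 = -11.2100.

-11.2100


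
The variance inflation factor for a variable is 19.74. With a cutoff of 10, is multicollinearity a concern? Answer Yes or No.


Compare VIF = 19.74 to the threshold of 10.
19.74 >= 10, so the answer is Yes.

Yes


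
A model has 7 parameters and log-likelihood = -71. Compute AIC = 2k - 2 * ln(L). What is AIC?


Compute:
2k = 2*7 = 14.
-2*loglik = -2*(-71) = 142.
AIC = 14 + 142 = 156.

156


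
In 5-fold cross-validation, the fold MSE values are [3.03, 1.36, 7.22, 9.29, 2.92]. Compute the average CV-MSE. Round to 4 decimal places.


Total MSE across folds = 23.8200.
CV-MSE = 23.8200/5 = 4.7640.

4.7640


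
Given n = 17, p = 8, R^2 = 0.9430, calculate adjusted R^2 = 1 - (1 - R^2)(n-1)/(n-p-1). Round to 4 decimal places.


Plug in: Adj R^2 = 1 - (1 - 0.9430) * 16/8.
= 1 - 0.0570 * 16/8
= 1 - 0.9120 / 8
= 1 - 0.1140 = 0.8860.

0.8860


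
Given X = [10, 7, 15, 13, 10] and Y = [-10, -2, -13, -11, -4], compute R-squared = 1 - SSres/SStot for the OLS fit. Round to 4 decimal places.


The fitted line is Y = 7.0526 + -1.3684*X.
SSres = 18.8421, SStot = 90.0000.
R^2 = 1 - SSres/SStot = 0.7906.

0.7906


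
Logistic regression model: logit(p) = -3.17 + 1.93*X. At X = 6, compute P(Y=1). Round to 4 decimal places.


Compute z = -3.17 + (1.93)(6) = 8.4100.
exp(-z) = 0.0002.
P = 1/(1 + 0.0002) = 0.9998.

0.9998


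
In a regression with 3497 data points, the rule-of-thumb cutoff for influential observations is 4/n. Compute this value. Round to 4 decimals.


Using the rule of thumb:
Threshold = 4 / 3497 = 0.0011.

0.0011


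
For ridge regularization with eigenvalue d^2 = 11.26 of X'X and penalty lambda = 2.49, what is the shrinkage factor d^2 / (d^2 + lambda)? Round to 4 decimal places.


Compute the denominator: 11.26 + 2.49 = 13.7500.
Shrinkage factor = 11.26 / 13.7500 = 0.8189.

0.8189


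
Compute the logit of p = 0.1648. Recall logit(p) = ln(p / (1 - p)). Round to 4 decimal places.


Compute the odds: 0.1648/0.8352 = 0.1973.
Take the natural log: ln(0.1973) = -1.6229.

-1.6229


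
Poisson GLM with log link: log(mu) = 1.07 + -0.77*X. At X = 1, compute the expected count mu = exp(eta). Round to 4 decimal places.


eta = 1.07 + -0.77 * 1 = 0.3000.
mu = exp(0.3000) = 1.3499.

1.3499


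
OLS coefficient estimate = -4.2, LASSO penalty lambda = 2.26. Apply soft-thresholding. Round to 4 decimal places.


Absolute value: |-4.2| = 4.2.
Compare to lambda = 2.26.
Since |beta| > lambda, coefficient = sign(beta)*(|beta| - lambda) = -1.9400.

-1.9400


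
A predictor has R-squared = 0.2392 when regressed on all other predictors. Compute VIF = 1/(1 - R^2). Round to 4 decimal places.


Using VIF = 1/(1 - R^2_j):
1 - 0.2392 = 0.7608.
VIF = 1.3144.

1.3144


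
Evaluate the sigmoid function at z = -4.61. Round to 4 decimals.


exp(4.6100) = 100.4841.
1 + exp(-z) = 101.4841.
sigmoid = 1/101.4841 = 0.0099.

0.0099


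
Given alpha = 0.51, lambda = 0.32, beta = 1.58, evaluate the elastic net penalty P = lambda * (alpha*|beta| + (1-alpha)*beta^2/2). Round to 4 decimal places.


Compute:
L1 = 0.51 * 1.58 = 0.8058.
L2 = 0.49 * 1.58^2 / 2 = 0.6116.
Penalty = 0.32 * (0.8058 + 0.6116) = 0.4536.

0.4536


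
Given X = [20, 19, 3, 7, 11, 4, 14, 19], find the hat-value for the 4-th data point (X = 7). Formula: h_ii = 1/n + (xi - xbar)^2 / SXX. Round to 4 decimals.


Compute xbar = 12.1250 with n = 8 observations.
SXX = 336.8750.
Leverage = 1/8 + (7 - 12.1250)^2/336.8750 = 0.2030.

0.2030


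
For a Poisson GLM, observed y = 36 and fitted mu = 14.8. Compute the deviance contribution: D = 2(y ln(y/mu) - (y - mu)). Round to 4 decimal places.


y/mu = 36/14.8 = 2.432432 (approx.), and ln(36/14.8) = 0.888892.
y * ln(y/mu) = 36 * 0.888892 = 32.000112.
y - mu = 21.2.
D = 2 * (32.000112 - 21.2) = 21.600224, which rounds to 21.6002.

21.6002


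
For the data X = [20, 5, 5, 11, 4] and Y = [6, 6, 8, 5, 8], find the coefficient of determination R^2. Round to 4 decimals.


Fit the OLS line: b0 = 7.5890, b1 = -0.1099.
SSres = 5.0022.
SStot = 7.2000.
R^2 = 1 - 5.0022/7.2000 = 0.3053.

0.3053


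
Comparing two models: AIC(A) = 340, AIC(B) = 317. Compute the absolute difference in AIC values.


|AIC_A - AIC_B| = |340 - 317| = 23.
Model B is preferred (lower AIC).

23


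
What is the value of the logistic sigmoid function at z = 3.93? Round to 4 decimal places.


Compute exp(-3.9300) = 0.0196.
Sigmoid = 1 / (1 + 0.0196) = 1 / 1.0196 = 0.9807.

0.9807


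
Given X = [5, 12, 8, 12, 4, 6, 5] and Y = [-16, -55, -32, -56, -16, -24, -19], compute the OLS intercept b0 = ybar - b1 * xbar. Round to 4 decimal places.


The slope is b1 = -5.1920.
Sample means are xbar = 7.4286 and ybar = -31.1429.
Intercept: b0 = -31.1429 - (-5.1920)(7.4286) = 7.4262.

7.4262


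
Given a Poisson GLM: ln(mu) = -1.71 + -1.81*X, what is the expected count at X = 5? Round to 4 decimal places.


Linear predictor: eta = -1.71 + (-1.81)(5) = -10.7600.
Expected count: mu = exp(-10.7600) = 0.0000.

0.0000


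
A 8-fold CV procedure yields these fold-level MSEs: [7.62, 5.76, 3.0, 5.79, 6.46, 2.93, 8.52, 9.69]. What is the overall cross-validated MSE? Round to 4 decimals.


Add all fold MSEs: 49.7700.
Divide by k = 8: 49.7700/8 = 6.2213.

6.2213


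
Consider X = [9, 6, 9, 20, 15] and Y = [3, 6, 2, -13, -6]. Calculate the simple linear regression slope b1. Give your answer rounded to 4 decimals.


Calculate xbar = 11.8000, ybar = -1.6000.
S_xx = 126.8000, S_xy = -174.6000.
Using b1 = S_xy / S_xx = -174.6000 / 126.8000, we get b1 = -1.3770.

-1.3770


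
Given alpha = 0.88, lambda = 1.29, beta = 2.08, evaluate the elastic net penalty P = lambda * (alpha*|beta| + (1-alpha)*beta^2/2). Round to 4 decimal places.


Compute:
L1 = 0.88 * 2.08 = 1.8304.
L2 = 0.12 * 2.08^2 / 2 = 0.2596.
Penalty = 1.29 * (1.8304 + 0.2596) = 2.6961.

2.6961


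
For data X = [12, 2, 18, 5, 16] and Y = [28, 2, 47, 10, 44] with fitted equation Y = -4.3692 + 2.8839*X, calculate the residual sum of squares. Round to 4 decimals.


For each point, residual = actual - predicted.
Residuals: [-2.2376, 0.6014, -0.5410, -0.0503, 2.2268].
Sum of squared residuals = 10.6224.

10.6224


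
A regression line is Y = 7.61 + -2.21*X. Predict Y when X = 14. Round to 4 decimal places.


Substitute X = 14 into the equation:
Y = 7.61 + -2.21 * 14 = 7.61 + -30.9400 = -23.3300.

-23.3300


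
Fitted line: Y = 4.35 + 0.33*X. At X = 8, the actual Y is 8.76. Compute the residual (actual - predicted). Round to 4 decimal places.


Compute yhat = 4.35 + (0.33)(8) = 6.9900.
Residual = actual - predicted = 8.76 - 6.9900 = 1.7700.

1.7700


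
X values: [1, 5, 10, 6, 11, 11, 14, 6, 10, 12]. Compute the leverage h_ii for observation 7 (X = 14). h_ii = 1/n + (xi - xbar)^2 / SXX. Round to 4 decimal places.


Mean of X: xbar = 8.6000.
SXX = 140.4000.
For X = 14: h = 1/10 + (14 - 8.6000)^2/140.4000 = 0.3077.

0.3077


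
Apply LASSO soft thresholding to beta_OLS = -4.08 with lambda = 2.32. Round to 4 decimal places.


Absolute value: |-4.08| = 4.08.
Compare to lambda = 2.32.
Since |beta| > lambda, coefficient = sign(beta)*(|beta| - lambda) = -1.7600.

-1.7600


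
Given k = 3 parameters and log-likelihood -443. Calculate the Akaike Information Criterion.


AIC = 2*3 - 2*(-443).
= 6 + 886 = 892.

892


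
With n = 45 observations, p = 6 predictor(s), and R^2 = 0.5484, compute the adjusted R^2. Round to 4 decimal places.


Plug in: Adj R^2 = 1 - (1 - 0.5484) * 44/38.
= 1 - 0.4516 * 44/38
= 1 - 19.8704 / 38
= 1 - 0.5229 = 0.4771.

0.4771


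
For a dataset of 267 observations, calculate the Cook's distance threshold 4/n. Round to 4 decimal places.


The threshold is 4/n.
4/267 = 0.0150.

0.0150


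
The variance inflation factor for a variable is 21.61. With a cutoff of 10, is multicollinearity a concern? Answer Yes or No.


The threshold is 10.
VIF = 21.61 is >= 10.
Multicollinearity indication: Yes.

Yes


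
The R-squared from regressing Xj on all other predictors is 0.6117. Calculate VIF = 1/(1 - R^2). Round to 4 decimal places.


Using VIF = 1/(1 - R^2_j):
1 - 0.6117 = 0.3883.
VIF = 2.5753.

2.5753


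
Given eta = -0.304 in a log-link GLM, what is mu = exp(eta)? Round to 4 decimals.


Apply the inverse link:
mu = e^-0.304 = 0.7379.

0.7379


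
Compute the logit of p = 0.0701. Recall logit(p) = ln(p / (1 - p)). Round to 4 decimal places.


The odds are p/(1-p) = 0.0701 / 0.9299 = 0.0754.
logit(p) = ln(0.0754) = -2.5852.

-2.5852


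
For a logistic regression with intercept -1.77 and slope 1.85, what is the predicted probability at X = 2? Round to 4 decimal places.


Compute z = -1.77 + (1.85)(2) = 1.9300.
exp(-z) = 0.1451.
P = 1/(1 + 0.1451) = 0.8732.

0.8732


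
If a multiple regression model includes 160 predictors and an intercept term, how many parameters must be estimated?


Total coefficients = number of predictors + 1 (for the intercept).
= 160 + 1 = 161.

161


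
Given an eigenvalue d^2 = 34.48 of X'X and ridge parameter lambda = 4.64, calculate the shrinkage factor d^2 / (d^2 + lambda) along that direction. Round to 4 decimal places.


d^2 + lambda = 34.48 + 4.64 = 39.1200.
Shrinkage factor = 34.48/39.1200 = 0.8814.

0.8814


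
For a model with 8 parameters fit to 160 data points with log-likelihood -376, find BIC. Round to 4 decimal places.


ln(160) = 5.075174.
k * ln(n) = 8 * 5.075174 = 40.601392.
-2L = 752.
BIC = 40.601392 + 752 = 792.601392, which rounds to 792.6014.

792.6014


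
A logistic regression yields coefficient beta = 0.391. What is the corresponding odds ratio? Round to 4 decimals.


Odds ratio = exp(beta) = exp(0.391).
= 1.4785.

1.4785


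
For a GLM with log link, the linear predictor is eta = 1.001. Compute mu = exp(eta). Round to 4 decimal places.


Apply the inverse link:
mu = e^1.001 = 2.7210.

2.7210


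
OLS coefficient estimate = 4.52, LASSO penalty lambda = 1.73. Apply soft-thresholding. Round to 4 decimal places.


Absolute value: |4.52| = 4.52.
Compare to lambda = 1.73.
Since |beta| > lambda, coefficient = sign(beta)*(|beta| - lambda) = 2.7900.

2.7900


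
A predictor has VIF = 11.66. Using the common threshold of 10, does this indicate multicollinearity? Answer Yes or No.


Compare VIF = 11.66 to the threshold of 10.
11.66 >= 10, so the answer is Yes.

Yes


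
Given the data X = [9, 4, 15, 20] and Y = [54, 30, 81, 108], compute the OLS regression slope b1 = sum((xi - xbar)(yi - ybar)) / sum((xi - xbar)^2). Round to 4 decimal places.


First compute the means: xbar = 12.0000, ybar = 68.2500.
Then S_xx = sum((xi - xbar)^2) = 146.0000.
S_xy = sum((xi - xbar)(yi - ybar)) = 705.0000.
b1 = S_xy / S_xx = 705.0000 / 146.0000 = 4.8288.

4.8288


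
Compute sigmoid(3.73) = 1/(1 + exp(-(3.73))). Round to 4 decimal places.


exp(-3.7300) = 0.0240.
1 + exp(-z) = 1.0240.
sigmoid = 1/1.0240 = 0.9766.

0.9766


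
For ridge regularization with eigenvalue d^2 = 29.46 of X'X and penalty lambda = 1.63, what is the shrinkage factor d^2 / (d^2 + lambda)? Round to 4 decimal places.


d^2 + lambda = 29.46 + 1.63 = 31.0900.
Shrinkage factor = 29.46/31.0900 = 0.9476.

0.9476


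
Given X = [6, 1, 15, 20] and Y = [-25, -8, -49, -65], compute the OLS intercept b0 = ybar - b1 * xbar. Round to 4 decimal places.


Compute b1 = -2.9389 from the OLS formula.
With xbar = 10.5000 and ybar = -36.7500, the intercept is:
b0 = -36.7500 - -2.9389 * 10.5000 = -5.8914.

-5.8914


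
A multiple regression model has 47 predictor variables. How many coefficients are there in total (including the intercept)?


Total coefficients = number of predictors + 1 (for the intercept).
= 47 + 1 = 48.

48


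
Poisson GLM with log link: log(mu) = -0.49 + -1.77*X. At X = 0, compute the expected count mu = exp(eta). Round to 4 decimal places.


Compute eta = -0.49 + -1.77 * 0 = -0.4900.
Apply inverse link: mu = e^-0.4900 = 0.6126.

0.6126


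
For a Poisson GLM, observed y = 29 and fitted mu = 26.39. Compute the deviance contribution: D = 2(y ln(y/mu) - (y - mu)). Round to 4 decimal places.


y/mu = 29/26.39 = 1.098901 (approx.), and ln(29/26.39) = 0.094311.
y * ln(y/mu) = 29 * 0.094311 = 2.735019.
y - mu = 2.61.
D = 2 * (2.735019 - 2.61) = 0.250038, which rounds to 0.2500.

0.2500


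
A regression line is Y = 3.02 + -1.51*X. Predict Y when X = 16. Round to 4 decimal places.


Substitute X = 16 into the equation:
Y = 3.02 + -1.51 * 16 = 3.02 + -24.1600 = -21.1400.

-21.1400


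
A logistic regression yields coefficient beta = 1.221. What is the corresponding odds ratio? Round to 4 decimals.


The odds ratio is computed as:
OR = e^(1.221) = 3.3906.

3.3906


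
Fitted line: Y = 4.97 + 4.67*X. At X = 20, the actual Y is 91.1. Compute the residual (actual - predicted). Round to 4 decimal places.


Compute yhat = 4.97 + (4.67)(20) = 98.3700.
Residual = actual - predicted = 91.1 - 98.3700 = -7.2700.

-7.2700


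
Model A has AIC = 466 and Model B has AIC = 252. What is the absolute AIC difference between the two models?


Compute |466 - 252| = 214.
Model B has the smaller AIC.

214


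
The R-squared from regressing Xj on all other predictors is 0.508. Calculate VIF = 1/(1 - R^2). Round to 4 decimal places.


Using VIF = 1/(1 - R^2_j):
1 - 0.508 = 0.492.
VIF = 2.0325.

2.0325


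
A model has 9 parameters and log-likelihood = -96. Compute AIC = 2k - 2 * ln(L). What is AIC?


AIC = 2k - 2*loglik = 2(9) - 2(-96).
= 18 + 192 = 210.

210


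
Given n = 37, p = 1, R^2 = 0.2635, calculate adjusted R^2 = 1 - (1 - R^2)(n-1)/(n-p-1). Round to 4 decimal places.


Using the formula:
(1 - 0.2635) = 0.7365.
Multiply by 36/35: 0.7365 * 36 = 26.5140, then 26.5140 / 35 = 0.7575.
Adj R^2 = 1 - 0.7575 = 0.2425.

0.2425


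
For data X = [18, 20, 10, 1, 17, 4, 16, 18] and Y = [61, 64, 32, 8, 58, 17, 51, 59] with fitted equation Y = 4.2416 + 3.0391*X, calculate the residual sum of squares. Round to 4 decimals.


Predicted values from Y = 4.2416 + 3.0391*X.
Residuals: [2.0546, -1.0236, -2.6326, 0.7193, 2.0937, 0.6020, -1.8672, 0.0546].
SSres = 20.9525.

20.9525


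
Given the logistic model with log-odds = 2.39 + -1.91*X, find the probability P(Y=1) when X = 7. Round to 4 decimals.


Compute z = 2.39 + (-1.91)(7) = -10.9800.
exp(-z) = 58688.5543.
P = 1/(1 + 58688.5543) = 0.0000.

0.0000


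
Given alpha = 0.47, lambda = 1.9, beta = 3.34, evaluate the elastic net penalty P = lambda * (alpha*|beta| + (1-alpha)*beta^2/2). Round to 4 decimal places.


alpha * |beta| = 0.47 * 3.34 = 1.5698.
(1-alpha) * beta^2/2 = 0.53 * 11.1556/2 = 2.9562.
Total = 1.9 * (1.5698 + 2.9562) = 8.5995.

8.5995


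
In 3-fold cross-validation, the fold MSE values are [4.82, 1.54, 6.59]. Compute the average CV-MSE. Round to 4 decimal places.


Sum of fold MSEs = 12.9500.
Average = 12.9500 / 3 = 4.3167.

4.3167


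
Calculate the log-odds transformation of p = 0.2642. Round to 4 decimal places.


The odds are p/(1-p) = 0.2642 / 0.7358 = 0.3591.
logit(p) = ln(0.3591) = -1.0243.

-1.0243


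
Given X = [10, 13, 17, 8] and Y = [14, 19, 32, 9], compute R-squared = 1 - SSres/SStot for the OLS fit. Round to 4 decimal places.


The fitted line is Y = -11.5000 + 2.5000*X.
SSres = 5.5000, SStot = 293.0000.
R^2 = 1 - SSres/SStot = 0.9812.

0.9812


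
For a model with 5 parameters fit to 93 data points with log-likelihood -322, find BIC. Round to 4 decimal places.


ln(93) = 4.532599.
k * ln(n) = 5 * 4.532599 = 22.662995.
-2L = 644.
BIC = 22.662995 + 644 = 666.662995, which rounds to 666.6630.

666.6630


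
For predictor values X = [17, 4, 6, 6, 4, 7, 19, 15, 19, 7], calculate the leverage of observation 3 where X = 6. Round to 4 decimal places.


Compute xbar = 10.4000 with n = 10 observations.
SXX = 356.4000.
Leverage = 1/10 + (6 - 10.4000)^2/356.4000 = 0.1543.

0.1543


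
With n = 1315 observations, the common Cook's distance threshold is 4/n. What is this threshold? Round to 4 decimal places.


Using the rule of thumb:
Threshold = 4 / 1315 = 0.0030.

0.0030


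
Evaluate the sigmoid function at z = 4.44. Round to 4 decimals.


exp(-4.4400) = 0.0118.
1 + exp(-z) = 1.0118.
sigmoid = 1/1.0118 = 0.9883.

0.9883


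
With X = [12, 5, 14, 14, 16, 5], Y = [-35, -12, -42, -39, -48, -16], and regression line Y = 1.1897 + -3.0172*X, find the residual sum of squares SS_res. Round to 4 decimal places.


Compute predicted values, then residuals = yi - yhat_i.
Residuals: [0.0167, 1.8963, -0.9489, 2.0511, -0.9145, -2.1037].
SSres = sum(residual^2) = 13.9655.

13.9655


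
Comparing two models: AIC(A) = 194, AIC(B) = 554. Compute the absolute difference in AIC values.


Compute |194 - 554| = 360.
Model A has the smaller AIC.

360


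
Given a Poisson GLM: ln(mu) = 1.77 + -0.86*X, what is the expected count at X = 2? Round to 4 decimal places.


Linear predictor: eta = 1.77 + (-0.86)(2) = 0.0500.
Expected count: mu = exp(0.0500) = 1.0513.

1.0513


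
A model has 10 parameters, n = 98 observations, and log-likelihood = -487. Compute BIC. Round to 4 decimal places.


ln(98) = 4.584967.
k * ln(n) = 10 * 4.584967 = 45.849670.
-2L = 974.
BIC = 45.849670 + 974 = 1019.849670, which rounds to 1019.8497.

1019.8497


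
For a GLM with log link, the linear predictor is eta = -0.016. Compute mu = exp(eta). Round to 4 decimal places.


mu = exp(eta) = exp(-0.016).
= 0.9841.

0.9841


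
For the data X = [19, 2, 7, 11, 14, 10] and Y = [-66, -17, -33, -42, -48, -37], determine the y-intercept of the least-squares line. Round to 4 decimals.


Compute b1 = -2.7817 from the OLS formula.
With xbar = 10.5000 and ybar = -40.5000, the intercept is:
b0 = -40.5000 - -2.7817 * 10.5000 = -11.2920.

-11.2920


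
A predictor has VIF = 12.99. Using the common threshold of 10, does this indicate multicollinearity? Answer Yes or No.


Compare VIF = 12.99 to the threshold of 10.
12.99 >= 10, so the answer is Yes.

Yes


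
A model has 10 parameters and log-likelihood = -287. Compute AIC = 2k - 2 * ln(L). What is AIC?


Compute:
2k = 2*10 = 20.
-2*loglik = -2*(-287) = 574.
AIC = 20 + 574 = 594.

594


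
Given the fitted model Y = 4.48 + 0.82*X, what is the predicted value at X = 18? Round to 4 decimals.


Substitute X = 18 into the equation:
Y = 4.48 + 0.82 * 18 = 4.48 + 14.7600 = 19.2400.

19.2400


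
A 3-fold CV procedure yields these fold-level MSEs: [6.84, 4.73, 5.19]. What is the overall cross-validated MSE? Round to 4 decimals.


Sum of fold MSEs = 16.7600.
Average = 16.7600 / 3 = 5.5867.

5.5867


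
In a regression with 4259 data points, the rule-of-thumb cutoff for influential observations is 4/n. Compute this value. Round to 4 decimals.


Using the rule of thumb:
Threshold = 4 / 4259 = 0.0009.

0.0009


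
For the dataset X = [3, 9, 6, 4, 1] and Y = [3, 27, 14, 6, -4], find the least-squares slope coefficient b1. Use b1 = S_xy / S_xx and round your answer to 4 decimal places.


First compute the means: xbar = 4.6000, ybar = 9.2000.
Then S_xx = sum((xi - xbar)^2) = 37.2000.
S_xy = sum((xi - xbar)(yi - ybar)) = 144.4000.
b1 = S_xy / S_xx = 144.4000 / 37.2000 = 3.8817.

3.8817


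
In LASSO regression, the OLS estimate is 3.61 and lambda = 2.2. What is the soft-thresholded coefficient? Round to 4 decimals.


Check: |3.61| = 3.61 vs lambda = 2.2.
Since |beta| > lambda, coefficient = sign(beta)*(|beta| - lambda) = 1.4100.
Soft-thresholded coefficient = 1.4100.

1.4100


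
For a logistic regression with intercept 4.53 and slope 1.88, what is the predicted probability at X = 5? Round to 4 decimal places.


z = 4.53 + 1.88 * 5 = 13.9300.
Sigmoid: P = 1 / (1 + exp(-13.9300)) = 1.0000.

1.0000


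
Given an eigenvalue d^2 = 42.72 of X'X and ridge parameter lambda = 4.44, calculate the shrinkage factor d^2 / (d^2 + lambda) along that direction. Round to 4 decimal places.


Denominator = d^2 + lambda = 42.72 + 4.44 = 47.1600.
Shrinkage = 42.72 / 47.1600 = 0.9059.

0.9059


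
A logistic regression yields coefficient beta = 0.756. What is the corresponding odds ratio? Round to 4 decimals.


Odds ratio = exp(beta) = exp(0.756).
= 2.1297.

2.1297


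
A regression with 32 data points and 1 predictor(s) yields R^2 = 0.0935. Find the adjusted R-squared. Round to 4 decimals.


Adjusted R^2 = 1 - (1 - R^2) * (n-1)/(n-p-1).
(1 - R^2) = 0.9065.
(n-1)/(n-p-1) = 31/30.
(1 - R^2) * (n-1) = 0.9065 * 31 = 28.1015.
Divide by (n-p-1): 28.1015 / 30 = 0.9367.
Adj R^2 = 1 - 0.9367 = 0.0633.

0.0633


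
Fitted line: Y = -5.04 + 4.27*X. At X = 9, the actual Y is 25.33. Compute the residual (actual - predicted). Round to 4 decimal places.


Fitted value at X = 9 is yhat = -5.04 + 4.27*9 = 33.3900.
Residual = 25.33 - 33.3900 = -8.0600.

-8.0600


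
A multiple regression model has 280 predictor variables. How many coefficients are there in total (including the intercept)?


Including the intercept, the model has 280 predictor coefficients + 1 intercept.
Total = 281.

281


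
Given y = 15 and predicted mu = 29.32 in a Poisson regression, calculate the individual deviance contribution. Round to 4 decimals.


Compute y*ln(y/mu) = 15*ln(15/29.32) = 15*-0.670220 = -10.053300.
y - mu = -14.32.
D = 2*(-10.053300 - (-14.32)) = 8.533400, which rounds to 8.5334.

8.5334


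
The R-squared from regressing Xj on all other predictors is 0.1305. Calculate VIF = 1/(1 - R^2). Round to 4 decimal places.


Using VIF = 1/(1 - R^2_j):
1 - 0.1305 = 0.8695.
VIF = 1.1501.

1.1501


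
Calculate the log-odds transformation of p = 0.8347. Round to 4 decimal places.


1 - p = 0.1653.
p/(1-p) = 5.0496.
logit = ln(5.0496) = 1.6193.

1.6193


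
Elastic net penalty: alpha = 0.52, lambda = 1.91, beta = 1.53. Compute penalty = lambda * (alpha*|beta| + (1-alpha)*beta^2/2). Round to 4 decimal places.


L1 component = 0.52 * |1.53| = 0.7956.
L2 component = 0.48 * 1.53^2 / 2 = 0.5618.
Penalty = 1.91 * (0.7956 + 0.5618) = 1.91 * 1.3574 = 2.5927.

2.5927


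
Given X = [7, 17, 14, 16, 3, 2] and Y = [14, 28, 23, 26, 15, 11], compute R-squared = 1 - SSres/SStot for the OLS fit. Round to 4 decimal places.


After computing the OLS fit (b0=9.4166, b1=1.0254):
SSres = 15.1892, SStot = 249.5000.
R^2 = 1 - 15.1892/249.5000 = 0.9391.

0.9391


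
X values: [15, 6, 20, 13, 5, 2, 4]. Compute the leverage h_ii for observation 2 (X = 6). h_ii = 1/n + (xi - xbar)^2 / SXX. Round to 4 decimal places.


Mean of X: xbar = 9.2857.
SXX = 271.4286.
For X = 6: h = 1/7 + (6 - 9.2857)^2/271.4286 = 0.1826.

0.1826


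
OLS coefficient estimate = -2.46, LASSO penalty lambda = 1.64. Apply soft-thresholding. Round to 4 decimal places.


Absolute value: |-2.46| = 2.46.
Compare to lambda = 1.64.
Since |beta| > lambda, coefficient = sign(beta)*(|beta| - lambda) = -0.8200.

-0.8200


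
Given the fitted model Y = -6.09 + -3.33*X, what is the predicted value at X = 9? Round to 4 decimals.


Substitute X = 9 into the equation:
Y = -6.09 + -3.33 * 9 = -6.09 + -29.9700 = -36.0600.

-36.0600


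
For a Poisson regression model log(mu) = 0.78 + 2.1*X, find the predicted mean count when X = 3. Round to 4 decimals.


eta = 0.78 + 2.1 * 3 = 7.0800.
mu = exp(7.0800) = 1187.9685.

1187.9685


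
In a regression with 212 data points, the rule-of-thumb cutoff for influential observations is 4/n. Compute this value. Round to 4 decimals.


The threshold is 4/n.
4/212 = 0.0189.

0.0189


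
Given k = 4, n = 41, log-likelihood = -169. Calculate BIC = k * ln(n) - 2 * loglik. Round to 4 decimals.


ln(41) = 3.713572.
k * ln(n) = 4 * 3.713572 = 14.854288.
-2L = 338.
BIC = 14.854288 + 338 = 352.854288, which rounds to 352.8543.

352.8543


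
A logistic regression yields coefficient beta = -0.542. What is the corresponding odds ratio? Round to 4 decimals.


Odds ratio = exp(beta) = exp(-0.542).
= 0.5816.

0.5816


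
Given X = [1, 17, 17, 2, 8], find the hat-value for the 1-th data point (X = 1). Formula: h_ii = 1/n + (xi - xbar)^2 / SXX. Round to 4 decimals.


Mean of X: xbar = 9.0000.
SXX = 242.0000.
For X = 1: h = 1/5 + (1 - 9.0000)^2/242.0000 = 0.4645.

0.4645


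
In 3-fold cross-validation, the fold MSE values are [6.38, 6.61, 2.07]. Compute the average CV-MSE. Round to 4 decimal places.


Sum of fold MSEs = 15.0600.
Average = 15.0600 / 3 = 5.0200.

5.0200


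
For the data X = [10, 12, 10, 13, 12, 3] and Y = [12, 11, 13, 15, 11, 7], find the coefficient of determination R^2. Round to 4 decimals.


Fit the OLS line: b0 = 5.4394, b1 = 0.6061.
SSres = 11.2576.
SStot = 35.5000.
R^2 = 1 - 11.2576/35.5000 = 0.6829.

0.6829


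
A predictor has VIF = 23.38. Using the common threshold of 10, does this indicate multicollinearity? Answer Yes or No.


The threshold is 10.
VIF = 23.38 is >= 10.
Multicollinearity indication: Yes.

Yes


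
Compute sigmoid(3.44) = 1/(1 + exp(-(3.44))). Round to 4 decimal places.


Compute exp(-3.4400) = 0.0321.
Sigmoid = 1 / (1 + 0.0321) = 1 / 1.0321 = 0.9689.

0.9689


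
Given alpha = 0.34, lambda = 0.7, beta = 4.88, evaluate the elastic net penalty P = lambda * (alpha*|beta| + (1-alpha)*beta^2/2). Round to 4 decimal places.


Compute:
L1 = 0.34 * 4.88 = 1.6592.
L2 = 0.66 * 4.88^2 / 2 = 7.8588.
Penalty = 0.7 * (1.6592 + 7.8588) = 6.6626.

6.6626


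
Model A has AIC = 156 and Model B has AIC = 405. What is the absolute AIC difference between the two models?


Compute |156 - 405| = 249.
Model A has the smaller AIC.

249


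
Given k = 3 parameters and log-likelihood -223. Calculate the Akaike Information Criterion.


AIC = 2k - 2*loglik = 2(3) - 2(-223).
= 6 + 446 = 452.

452


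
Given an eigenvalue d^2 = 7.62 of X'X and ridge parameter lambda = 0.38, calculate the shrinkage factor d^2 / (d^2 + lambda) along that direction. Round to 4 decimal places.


Compute the denominator: 7.62 + 0.38 = 8.0000.
Shrinkage factor = 7.62 / 8.0000 = 0.9525.

0.9525


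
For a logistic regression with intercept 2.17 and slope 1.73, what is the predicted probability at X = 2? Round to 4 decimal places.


Compute z = 2.17 + (1.73)(2) = 5.6300.
exp(-z) = 0.0036.
P = 1/(1 + 0.0036) = 0.9964.

0.9964


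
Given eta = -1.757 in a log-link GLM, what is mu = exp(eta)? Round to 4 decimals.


The inverse log link gives:
mu = exp(-1.757) = 0.1726.

0.1726


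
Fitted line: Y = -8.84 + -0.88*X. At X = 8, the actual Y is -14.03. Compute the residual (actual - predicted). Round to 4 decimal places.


Compute yhat = -8.84 + (-0.88)(8) = -15.8800.
Residual = actual - predicted = -14.03 - -15.8800 = 1.8500.

1.8500


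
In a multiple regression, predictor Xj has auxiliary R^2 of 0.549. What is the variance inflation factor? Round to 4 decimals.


Using VIF = 1/(1 - R^2_j):
1 - 0.549 = 0.451.
VIF = 2.2173.

2.2173


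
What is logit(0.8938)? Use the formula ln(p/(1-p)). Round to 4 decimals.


The odds are p/(1-p) = 0.8938 / 0.1062 = 8.4162.
logit(p) = ln(8.4162) = 2.1302.

2.1302


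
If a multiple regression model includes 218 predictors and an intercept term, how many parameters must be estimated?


Including the intercept, the model has 218 predictor coefficients + 1 intercept.
Total = 219.

219


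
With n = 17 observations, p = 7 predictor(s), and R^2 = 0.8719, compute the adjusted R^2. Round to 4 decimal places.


Adjusted R^2 = 1 - (1 - R^2) * (n-1)/(n-p-1).
(1 - R^2) = 0.1281.
(n-1)/(n-p-1) = 16/9.
(1 - R^2) * (n-1) = 0.1281 * 16 = 2.0496.
Divide by (n-p-1): 2.0496 / 9 = 0.2277.
Adj R^2 = 1 - 0.2277 = 0.7723.

0.7723


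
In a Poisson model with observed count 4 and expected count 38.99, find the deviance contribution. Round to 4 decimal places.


Compute y*ln(y/mu) = 4*ln(4/38.99) = 4*-2.277011 = -9.108044.
y - mu = -34.99.
D = 2*(-9.108044 - (-34.99)) = 51.763912, which rounds to 51.7639.

51.7639


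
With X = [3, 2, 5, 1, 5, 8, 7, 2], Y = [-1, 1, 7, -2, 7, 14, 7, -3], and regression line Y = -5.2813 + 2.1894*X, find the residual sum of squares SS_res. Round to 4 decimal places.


Predicted values from Y = -5.2813 + 2.1894*X.
Residuals: [-2.2869, 1.9025, 1.3343, 1.0919, 1.3343, 1.7661, -3.0445, -2.0975].
SSres = 30.3900.

30.3900


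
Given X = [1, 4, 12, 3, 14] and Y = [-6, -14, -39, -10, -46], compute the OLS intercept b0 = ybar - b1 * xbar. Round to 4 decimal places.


The slope is b1 = -3.1306.
Sample means are xbar = 6.8000 and ybar = -23.0000.
Intercept: b0 = -23.0000 - (-3.1306)(6.8000) = -1.7122.

-1.7122


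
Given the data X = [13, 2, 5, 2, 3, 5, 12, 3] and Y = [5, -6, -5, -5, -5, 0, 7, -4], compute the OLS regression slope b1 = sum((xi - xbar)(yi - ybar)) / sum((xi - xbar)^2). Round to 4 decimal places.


The sample means are xbar = 5.6250 and ybar = -1.6250.
Compute S_xx = 135.8750 and S_xy = 148.1250.
Slope b1 = S_xy / S_xx = 148.1250 / 135.8750 = 1.0902.

1.0902


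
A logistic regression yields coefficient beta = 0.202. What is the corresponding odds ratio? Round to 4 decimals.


exp(0.202) = 1.2238.
So the odds ratio is 1.2238.

1.2238


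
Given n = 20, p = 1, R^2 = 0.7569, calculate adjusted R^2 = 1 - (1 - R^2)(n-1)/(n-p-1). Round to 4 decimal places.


Adjusted R^2 = 1 - (1 - R^2) * (n-1)/(n-p-1).
(1 - R^2) = 0.2431.
(n-1)/(n-p-1) = 19/18.
(1 - R^2) * (n-1) = 0.2431 * 19 = 4.6189.
Divide by (n-p-1): 4.6189 / 18 = 0.2566.
Adj R^2 = 1 - 0.2566 = 0.7434.

0.7434


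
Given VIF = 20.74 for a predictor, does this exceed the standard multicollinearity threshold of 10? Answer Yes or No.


Check: VIF = 20.74 vs threshold = 10.
Since 20.74 >= 10, the answer is Yes.

Yes


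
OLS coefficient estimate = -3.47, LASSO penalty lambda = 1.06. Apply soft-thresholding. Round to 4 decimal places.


Check: |-3.47| = 3.47 vs lambda = 1.06.
Since |beta| > lambda, coefficient = sign(beta)*(|beta| - lambda) = -2.4100.
Soft-thresholded coefficient = -2.4100.

-2.4100


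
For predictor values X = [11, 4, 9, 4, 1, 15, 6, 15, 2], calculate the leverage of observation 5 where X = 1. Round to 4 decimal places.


Mean of X: xbar = 7.4444.
SXX = 226.2222.
For X = 1: h = 1/9 + (1 - 7.4444)^2/226.2222 = 0.2947.

0.2947


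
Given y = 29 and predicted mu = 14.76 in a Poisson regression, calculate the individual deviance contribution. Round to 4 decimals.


y/mu = 29/14.76 = 1.964770 (approx.), and ln(29/14.76) = 0.675375.
y * ln(y/mu) = 29 * 0.675375 = 19.585875.
y - mu = 14.24.
D = 2 * (19.585875 - 14.24) = 10.691750, which rounds to 10.6918.

10.6918


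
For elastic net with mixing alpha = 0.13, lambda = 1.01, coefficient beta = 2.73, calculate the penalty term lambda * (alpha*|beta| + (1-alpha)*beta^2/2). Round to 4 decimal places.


alpha * |beta| = 0.13 * 2.73 = 0.3549.
(1-alpha) * beta^2/2 = 0.87 * 7.4529/2 = 3.2420.
Total = 1.01 * (0.3549 + 3.2420) = 3.6329.

3.6329


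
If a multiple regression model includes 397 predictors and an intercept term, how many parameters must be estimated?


Including the intercept, the model has 397 predictor coefficients + 1 intercept.
Total = 398.

398


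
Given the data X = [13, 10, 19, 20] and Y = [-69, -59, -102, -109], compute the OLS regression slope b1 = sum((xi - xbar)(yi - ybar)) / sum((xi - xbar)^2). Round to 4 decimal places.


The sample means are xbar = 15.5000 and ybar = -84.7500.
Compute S_xx = 69.0000 and S_xy = -350.5000.
Slope b1 = S_xy / S_xx = -350.5000 / 69.0000 = -5.0797.

-5.0797


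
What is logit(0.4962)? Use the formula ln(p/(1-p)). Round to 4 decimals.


Compute the odds: 0.4962/0.5038 = 0.9849.
Take the natural log: ln(0.9849) = -0.0152.

-0.0152


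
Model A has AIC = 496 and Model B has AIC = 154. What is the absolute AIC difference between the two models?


Compute |496 - 154| = 342.
Model B has the smaller AIC.

342


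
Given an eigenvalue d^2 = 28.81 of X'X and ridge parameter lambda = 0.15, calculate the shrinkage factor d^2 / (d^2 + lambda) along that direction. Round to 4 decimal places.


d^2 + lambda = 28.81 + 0.15 = 28.9600.
Shrinkage factor = 28.81/28.9600 = 0.9948.

0.9948


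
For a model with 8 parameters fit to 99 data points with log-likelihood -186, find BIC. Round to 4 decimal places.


ln(99) = 4.595120.
k * ln(n) = 8 * 4.595120 = 36.760960.
-2L = 372.
BIC = 36.760960 + 372 = 408.760960, which rounds to 408.7610.

408.7610


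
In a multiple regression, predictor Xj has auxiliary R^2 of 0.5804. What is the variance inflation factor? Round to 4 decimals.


VIF = 1 / (1 - 0.5804).
= 1 / 0.4196 = 2.3832.

2.3832


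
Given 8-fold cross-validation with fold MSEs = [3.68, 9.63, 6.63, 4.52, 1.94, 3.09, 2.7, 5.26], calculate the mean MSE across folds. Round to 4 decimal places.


Total MSE across folds = 37.4500.
CV-MSE = 37.4500/8 = 4.6813.

4.6813


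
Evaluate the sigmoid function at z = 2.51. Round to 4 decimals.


Compute exp(-2.5100) = 0.0813.
Sigmoid = 1 / (1 + 0.0813) = 1 / 1.0813 = 0.9248.

0.9248


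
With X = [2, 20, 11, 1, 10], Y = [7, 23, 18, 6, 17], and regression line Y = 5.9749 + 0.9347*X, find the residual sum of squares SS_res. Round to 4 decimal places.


Predicted values from Y = 5.9749 + 0.9347*X.
Residuals: [-0.8443, -1.6689, 1.7434, -0.9096, 1.6781].
SSres = 10.1809.

10.1809


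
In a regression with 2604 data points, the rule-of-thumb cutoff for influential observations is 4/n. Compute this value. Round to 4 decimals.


The threshold is 4/n.
4/2604 = 0.0015.

0.0015


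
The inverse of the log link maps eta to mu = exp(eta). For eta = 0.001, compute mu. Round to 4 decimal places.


mu = exp(eta) = exp(0.001).
= 1.0010.

1.0010


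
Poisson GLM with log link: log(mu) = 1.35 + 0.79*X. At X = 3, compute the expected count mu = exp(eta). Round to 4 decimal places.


eta = 1.35 + 0.79 * 3 = 3.7200.
mu = exp(3.7200) = 41.2644.

41.2644


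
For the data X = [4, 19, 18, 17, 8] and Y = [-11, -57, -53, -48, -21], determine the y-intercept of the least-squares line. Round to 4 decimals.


The slope is b1 = -3.0470.
Sample means are xbar = 13.2000 and ybar = -38.0000.
Intercept: b0 = -38.0000 - (-3.0470)(13.2000) = 2.2210.

2.2210


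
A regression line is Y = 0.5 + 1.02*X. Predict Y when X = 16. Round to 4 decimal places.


Plug X = 16 into Y = 0.5 + 1.02*X:
Y = 0.5 + 16.3200 = 16.8200.

16.8200


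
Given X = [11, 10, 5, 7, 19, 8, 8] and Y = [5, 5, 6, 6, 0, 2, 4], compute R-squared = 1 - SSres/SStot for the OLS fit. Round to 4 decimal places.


Fit the OLS line: b0 = 7.6991, b1 = -0.3808.
SSres = 12.1030.
SStot = 30.0000.
R^2 = 1 - 12.1030/30.0000 = 0.5966.

0.5966


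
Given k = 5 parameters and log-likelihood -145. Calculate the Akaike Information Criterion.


Compute:
2k = 2*5 = 10.
-2*loglik = -2*(-145) = 290.
AIC = 10 + 290 = 300.

300


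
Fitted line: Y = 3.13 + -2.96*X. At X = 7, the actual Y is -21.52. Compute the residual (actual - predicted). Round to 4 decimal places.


Fitted value at X = 7 is yhat = 3.13 + -2.96*7 = -17.5900.
Residual = -21.52 - -17.5900 = -3.9300.

-3.9300


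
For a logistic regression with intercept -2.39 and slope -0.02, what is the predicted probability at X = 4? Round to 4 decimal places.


Linear predictor: z = -2.39 + -0.02 * 4 = -2.4700.
P = 1/(1 + exp(2.4700)) = 1/(1 + 11.8224) = 0.0780.

0.0780


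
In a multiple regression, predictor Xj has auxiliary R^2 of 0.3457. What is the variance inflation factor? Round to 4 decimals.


VIF = 1 / (1 - 0.3457).
= 1 / 0.6543 = 1.5284.

1.5284


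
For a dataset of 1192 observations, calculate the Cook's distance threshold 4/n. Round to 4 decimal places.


The threshold is 4/n.
4/1192 = 0.0034.

0.0034


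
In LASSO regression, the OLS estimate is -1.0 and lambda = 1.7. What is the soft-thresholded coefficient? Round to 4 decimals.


Check: |-1.0| = 1.0 vs lambda = 1.7.
Since |beta| <= lambda, the coefficient is set to 0.
Soft-thresholded coefficient = 0.0000.

0.0000


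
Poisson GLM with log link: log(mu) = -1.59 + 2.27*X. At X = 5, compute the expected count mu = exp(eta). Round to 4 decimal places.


Compute eta = -1.59 + 2.27 * 5 = 9.7600.
Apply inverse link: mu = e^9.7600 = 17326.6317.

17326.6317


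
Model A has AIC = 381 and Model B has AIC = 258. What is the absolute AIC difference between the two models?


Compute |381 - 258| = 123.
Model B has the smaller AIC.

123


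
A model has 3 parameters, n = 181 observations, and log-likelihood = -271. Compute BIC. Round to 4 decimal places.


ln(181) = 5.198497.
k * ln(n) = 3 * 5.198497 = 15.595491.
-2L = 542.
BIC = 15.595491 + 542 = 557.595491, which rounds to 557.5955.

557.5955


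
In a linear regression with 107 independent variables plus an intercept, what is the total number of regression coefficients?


Including the intercept, the model has 107 predictor coefficients + 1 intercept.
Total = 108.

108


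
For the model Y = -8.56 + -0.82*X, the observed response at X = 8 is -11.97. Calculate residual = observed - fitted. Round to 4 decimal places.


Compute yhat = -8.56 + (-0.82)(8) = -15.1200.
Residual = actual - predicted = -11.97 - -15.1200 = 3.1500.

3.1500


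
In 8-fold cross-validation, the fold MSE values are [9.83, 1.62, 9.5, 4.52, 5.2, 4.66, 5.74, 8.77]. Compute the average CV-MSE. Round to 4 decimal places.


Total MSE across folds = 49.8400.
CV-MSE = 49.8400/8 = 6.2300.

6.2300


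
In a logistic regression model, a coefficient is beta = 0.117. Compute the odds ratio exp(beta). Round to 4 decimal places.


Odds ratio = exp(beta) = exp(0.117).
= 1.1241.

1.1241


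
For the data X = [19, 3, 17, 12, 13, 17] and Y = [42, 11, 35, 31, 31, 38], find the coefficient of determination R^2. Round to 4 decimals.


Fit the OLS line: b0 = 6.4289, b1 = 1.8448.
SSres = 15.2975.
SStot = 585.3333.
R^2 = 1 - 15.2975/585.3333 = 0.9739.

0.9739


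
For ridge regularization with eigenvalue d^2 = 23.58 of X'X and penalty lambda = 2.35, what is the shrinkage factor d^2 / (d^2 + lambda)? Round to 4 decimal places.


d^2 + lambda = 23.58 + 2.35 = 25.9300.
Shrinkage factor = 23.58/25.9300 = 0.9094.

0.9094


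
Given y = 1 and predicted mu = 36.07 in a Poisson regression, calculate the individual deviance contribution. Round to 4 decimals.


Compute y*ln(y/mu) = 1*ln(1/36.07) = 1*-3.585461 = -3.585461.
y - mu = -35.07.
D = 2*(-3.585461 - (-35.07)) = 62.969078, which rounds to 62.9691.

62.9691


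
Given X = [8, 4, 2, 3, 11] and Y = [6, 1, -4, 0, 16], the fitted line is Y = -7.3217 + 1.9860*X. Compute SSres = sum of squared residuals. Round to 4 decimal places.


For each point, residual = actual - predicted.
Residuals: [-2.5663, 0.3777, -0.6503, 1.3637, 1.4757].
Sum of squared residuals = 11.1888.

11.1888


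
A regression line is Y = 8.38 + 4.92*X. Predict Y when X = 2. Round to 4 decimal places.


Substitute X = 2 into the equation:
Y = 8.38 + 4.92 * 2 = 8.38 + 9.8400 = 18.2200.

18.2200
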